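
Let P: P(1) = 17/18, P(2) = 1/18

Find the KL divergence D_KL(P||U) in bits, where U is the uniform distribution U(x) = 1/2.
0.6905 bits

U(i) = 1/2 for all i

D_KL(P||U) = Σ P(x) log₂(P(x) / (1/2))
           = Σ P(x) log₂(P(x)) + log₂(2)
           = log₂(2) - H(P)

H(P) = -Σ P(x) log₂(P(x)):
  -P(1)·log₂(P(1)) = -(17/18)·log₂(17/18) = 0.07788
  -P(2)·log₂(P(2)) = -(1/18)·log₂(1/18) = 0.23166
H(P) = 0.07788 + 0.23166 = 0.30954 bits

log₂(2) = 1.00000 bits

D_KL(P||U) = 1.00000 - 0.30954 = 0.69046 ≈ 0.6905 bits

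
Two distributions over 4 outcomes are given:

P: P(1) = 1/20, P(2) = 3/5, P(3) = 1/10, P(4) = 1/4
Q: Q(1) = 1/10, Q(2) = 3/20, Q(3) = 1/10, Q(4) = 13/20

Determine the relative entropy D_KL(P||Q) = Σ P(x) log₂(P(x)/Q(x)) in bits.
0.8054 bits

D_KL(P||Q) = Σ P(x) log₂(P(x)/Q(x))

Computing term by term:
  P(1)·log₂(P(1)/Q(1)) = (1/20)·log₂((1/20)/(1/10)) = -0.05000
  P(2)·log₂(P(2)/Q(2)) = (3/5)·log₂((3/5)/(3/20)) = 1.20000
  P(3)·log₂(P(3)/Q(3)) = (1/10)·log₂((1/10)/(1/10)) = 0.00000
  P(4)·log₂(P(4)/Q(4)) = (1/4)·log₂((1/4)/(13/20)) = -0.34463

D_KL(P||Q) = -0.05000 + 1.20000 + 0.00000 - 0.34463 = 0.80537 ≈ 0.8054 bits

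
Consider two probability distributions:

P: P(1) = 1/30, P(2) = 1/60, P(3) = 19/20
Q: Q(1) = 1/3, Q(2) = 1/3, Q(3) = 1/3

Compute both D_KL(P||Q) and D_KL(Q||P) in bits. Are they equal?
D_KL(P||Q) = 1.2527 bits, D_KL(Q||P) = 2.0443 bits. No, they are not equal.

D_KL(P||Q) = Σ P(x) log₂(P(x)/Q(x))

Computing term by term:
  P(1)·log₂(P(1)/Q(1)) = (1/30)·log₂((1/30)/(1/3)) = -0.11073
  P(2)·log₂(P(2)/Q(2)) = (1/60)·log₂((1/60)/(1/3)) = -0.07203
  P(3)·log₂(P(3)/Q(3)) = (19/20)·log₂((19/20)/(1/3)) = 1.43541

D_KL(P||Q) = -0.11073 - 0.07203 + 1.43541 = 1.25265 ≈ 1.2527 bits

D_KL(Q||P) = Σ Q(x) log₂(Q(x)/P(x))

Computing term by term:
  Q(1)·log₂(Q(1)/P(1)) = (1/3)·log₂((1/3)/(1/30)) = 1.10731
  Q(2)·log₂(Q(2)/P(2)) = (1/3)·log₂((1/3)/(1/60)) = 1.44064
  Q(3)·log₂(Q(3)/P(3)) = (1/3)·log₂((1/3)/(19/20)) = -0.50365

D_KL(Q||P) = 1.10731 + 1.44064 - 0.50365 = 2.04430 ≈ 2.0443 bits

These are NOT equal (difference: 0.7916 bits). KL divergence is asymmetric: D_KL(P||Q) ≠ D_KL(Q||P) in general.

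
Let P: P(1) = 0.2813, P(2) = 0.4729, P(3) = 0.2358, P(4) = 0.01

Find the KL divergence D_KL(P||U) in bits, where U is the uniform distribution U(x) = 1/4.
0.4164 bits

U(i) = 1/4 for all i

D_KL(P||U) = Σ P(x) log₂(P(x) / (1/4))
           = Σ P(x) log₂(P(x)) + log₂(4)
           = log₂(4) - H(P)

H(P) = -Σ P(x) log₂(P(x)):
  -P(1)·log₂(P(1)) = -(0.2813)·log₂(0.2813) = 0.51473
  -P(2)·log₂(P(2)) = -(0.4729)·log₂(0.4729) = 0.51092
  -P(3)·log₂(P(3)) = -(0.2358)·log₂(0.2358) = 0.49149
  -P(4)·log₂(P(4)) = -(0.01)·log₂(0.01) = 0.06644
H(P) = 0.51473 + 0.51092 + 0.49149 + 0.06644 = 1.58358 bits

log₂(4) = 2.00000 bits

D_KL(P||U) = 2.00000 - 1.58358 = 0.41642 ≈ 0.4164 bits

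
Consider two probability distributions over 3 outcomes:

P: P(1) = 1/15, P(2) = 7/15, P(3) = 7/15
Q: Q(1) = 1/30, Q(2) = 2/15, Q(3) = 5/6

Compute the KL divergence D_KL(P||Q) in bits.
0.5197 bits

D_KL(P||Q) = Σ P(x) log₂(P(x)/Q(x))

Computing term by term:
  P(1)·log₂(P(1)/Q(1)) = (1/15)·log₂((1/15)/(1/30)) = 0.06667
  P(2)·log₂(P(2)/Q(2)) = (7/15)·log₂((7/15)/(2/15)) = 0.84343
  P(3)·log₂(P(3)/Q(3)) = (7/15)·log₂((7/15)/(5/6)) = -0.39037

D_KL(P||Q) = 0.06667 + 0.84343 - 0.39037 = 0.51973 ≈ 0.5197 bits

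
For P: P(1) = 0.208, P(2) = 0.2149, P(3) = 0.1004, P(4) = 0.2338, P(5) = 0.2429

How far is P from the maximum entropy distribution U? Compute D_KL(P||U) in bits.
0.0550 bits

U(i) = 1/5 for all i

D_KL(P||U) = Σ P(x) log₂(P(x) / (1/5))
           = Σ P(x) log₂(P(x)) + log₂(5)
           = log₂(5) - H(P)

H(P) = -Σ P(x) log₂(P(x)):
  -P(1)·log₂(P(1)) = -(0.208)·log₂(0.208) = 0.47119
  -P(2)·log₂(P(2)) = -(0.2149)·log₂(0.2149) = 0.47670
  -P(3)·log₂(P(3)) = -(0.1004)·log₂(0.1004) = 0.33294
  -P(4)·log₂(P(4)) = -(0.2338)·log₂(0.2338) = 0.49020
  -P(5)·log₂(P(5)) = -(0.2429)·log₂(0.2429) = 0.49590
H(P) = 0.47119 + 0.47670 + 0.33294 + 0.49020 + 0.49590 = 2.26693 bits

log₂(5) = 2.32193 bits

D_KL(P||U) = 2.32193 - 2.26693 = 0.05500 ≈ 0.0550 bits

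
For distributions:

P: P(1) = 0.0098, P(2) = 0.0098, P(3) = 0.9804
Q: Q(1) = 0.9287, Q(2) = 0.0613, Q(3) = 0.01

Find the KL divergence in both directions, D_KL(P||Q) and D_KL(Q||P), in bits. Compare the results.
D_KL(P||Q) = 6.3954 bits, D_KL(Q||P) = 6.1941 bits. D_KL(P||Q) is larger than D_KL(Q||P) by 0.2013 bits; the two directions differ.

D_KL(P||Q) = Σ P(x) log₂(P(x)/Q(x))

Computing term by term:
  P(1)·log₂(P(1)/Q(1)) = 0.0098·log₂(0.0098/0.9287) = -0.06435
  P(2)·log₂(P(2)/Q(2)) = 0.0098·log₂(0.0098/0.0613) = -0.02592
  P(3)·log₂(P(3)/Q(3)) = 0.9804·log₂(0.9804/0.01) = 6.48564

D_KL(P||Q) = -0.06435 - 0.02592 + 6.48564 = 6.39537 ≈ 6.3954 bits

D_KL(Q||P) = Σ Q(x) log₂(Q(x)/P(x))

Computing term by term:
  Q(1)·log₂(Q(1)/P(1)) = 0.9287·log₂(0.9287/0.0098) = 6.09811
  Q(2)·log₂(Q(2)/P(2)) = 0.0613·log₂(0.0613/0.0098) = 0.16214
  Q(3)·log₂(Q(3)/P(3)) = 0.01·log₂(0.01/0.9804) = -0.06615

D_KL(Q||P) = 6.09811 + 0.16214 - 0.06615 = 6.19410 ≈ 6.1941 bits

These are NOT equal (difference: 0.2013 bits). KL divergence is asymmetric: D_KL(P||Q) ≠ D_KL(Q||P) in general.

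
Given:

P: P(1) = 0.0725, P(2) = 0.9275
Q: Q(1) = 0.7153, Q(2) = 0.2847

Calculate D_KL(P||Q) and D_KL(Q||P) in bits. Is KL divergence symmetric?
D_KL(P||Q) = 1.3409 bits, D_KL(Q||P) = 1.8772 bits. No, KL divergence is not symmetric.

D_KL(P||Q) = Σ P(x) log₂(P(x)/Q(x))

Computing term by term:
  P(1)·log₂(P(1)/Q(1)) = 0.0725·log₂(0.0725/0.7153) = -0.23943
  P(2)·log₂(P(2)/Q(2)) = 0.9275·log₂(0.9275/0.2847) = 1.58037

D_KL(P||Q) = -0.23943 + 1.58037 = 1.34094 ≈ 1.3409 bits

D_KL(Q||P) = Σ Q(x) log₂(Q(x)/P(x))

Computing term by term:
  Q(1)·log₂(Q(1)/P(1)) = 0.7153·log₂(0.7153/0.0725) = 2.36228
  Q(2)·log₂(Q(2)/P(2)) = 0.2847·log₂(0.2847/0.9275) = -0.48510

D_KL(Q||P) = 2.36228 - 0.48510 = 1.87718 ≈ 1.8772 bits

These are NOT equal (difference: 0.5363 bits). KL divergence is asymmetric: D_KL(P||Q) ≠ D_KL(Q||P) in general.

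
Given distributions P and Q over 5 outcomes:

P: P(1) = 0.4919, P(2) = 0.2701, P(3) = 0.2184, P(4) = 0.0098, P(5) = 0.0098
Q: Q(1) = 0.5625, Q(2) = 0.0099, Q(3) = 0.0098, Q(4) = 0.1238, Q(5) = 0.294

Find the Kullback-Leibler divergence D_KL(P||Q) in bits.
2.0872 bits

D_KL(P||Q) = Σ P(x) log₂(P(x)/Q(x))

Computing term by term:
  P(1)·log₂(P(1)/Q(1)) = 0.4919·log₂(0.4919/0.5625) = -0.09518
  P(2)·log₂(P(2)/Q(2)) = 0.2701·log₂(0.2701/0.0099) = 1.28836
  P(3)·log₂(P(3)/Q(3)) = 0.2184·log₂(0.2184/0.0098) = 0.97801
  P(4)·log₂(P(4)/Q(4)) = 0.0098·log₂(0.0098/0.1238) = -0.03586
  P(5)·log₂(P(5)/Q(5)) = 0.0098·log₂(0.0098/0.294) = -0.04809

D_KL(P||Q) = -0.09518 + 1.28836 + 0.97801 - 0.03586 - 0.04809 = 2.08724 ≈ 2.0872 bits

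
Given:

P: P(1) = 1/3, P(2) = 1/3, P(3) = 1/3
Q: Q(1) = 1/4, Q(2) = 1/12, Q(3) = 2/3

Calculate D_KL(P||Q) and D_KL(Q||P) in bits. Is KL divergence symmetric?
D_KL(P||Q) = 0.4717 bits, D_KL(Q||P) = 0.3962 bits. No, KL divergence is not symmetric.

D_KL(P||Q) = Σ P(x) log₂(P(x)/Q(x))

Computing term by term:
  P(1)·log₂(P(1)/Q(1)) = (1/3)·log₂((1/3)/(1/4)) = 0.13835
  P(2)·log₂(P(2)/Q(2)) = (1/3)·log₂((1/3)/(1/12)) = 0.66667
  P(3)·log₂(P(3)/Q(3)) = (1/3)·log₂((1/3)/(2/3)) = -0.33333

D_KL(P||Q) = 0.13835 + 0.66667 - 0.33333 = 0.47169 ≈ 0.4717 bits

D_KL(Q||P) = Σ Q(x) log₂(Q(x)/P(x))

Computing term by term:
  Q(1)·log₂(Q(1)/P(1)) = (1/4)·log₂((1/4)/(1/3)) = -0.10376
  Q(2)·log₂(Q(2)/P(2)) = (1/12)·log₂((1/12)/(1/3)) = -0.16667
  Q(3)·log₂(Q(3)/P(3)) = (2/3)·log₂((2/3)/(1/3)) = 0.66667

D_KL(Q||P) = -0.10376 - 0.16667 + 0.66667 = 0.39624 ≈ 0.3962 bits

These are NOT equal (difference: 0.0755 bits). KL divergence is asymmetric: D_KL(P||Q) ≠ D_KL(Q||P) in general.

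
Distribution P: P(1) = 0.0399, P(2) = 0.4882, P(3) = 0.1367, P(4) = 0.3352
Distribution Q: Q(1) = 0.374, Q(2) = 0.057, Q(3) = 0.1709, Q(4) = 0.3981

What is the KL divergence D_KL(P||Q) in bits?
1.2566 bits

D_KL(P||Q) = Σ P(x) log₂(P(x)/Q(x))

Computing term by term:
  P(1)·log₂(P(1)/Q(1)) = 0.0399·log₂(0.0399/0.374) = -0.12882
  P(2)·log₂(P(2)/Q(2)) = 0.4882·log₂(0.4882/0.057) = 1.51266
  P(3)·log₂(P(3)/Q(3)) = 0.1367·log₂(0.1367/0.1709) = -0.04404
  P(4)·log₂(P(4)/Q(4)) = 0.3352·log₂(0.3352/0.3981) = -0.08317

D_KL(P||Q) = -0.12882 + 1.51266 - 0.04404 - 0.08317 = 1.25663 ≈ 1.2566 bits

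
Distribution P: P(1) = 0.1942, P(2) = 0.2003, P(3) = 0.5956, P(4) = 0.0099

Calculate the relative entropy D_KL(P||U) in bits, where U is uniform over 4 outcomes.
0.5650 bits

U(i) = 1/4 for all i

D_KL(P||U) = Σ P(x) log₂(P(x) / (1/4))
           = Σ P(x) log₂(P(x)) + log₂(4)
           = log₂(4) - H(P)

H(P) = -Σ P(x) log₂(P(x)):
  -P(1)·log₂(P(1)) = -(0.1942)·log₂(0.1942) = 0.45916
  -P(2)·log₂(P(2)) = -(0.2003)·log₂(0.2003) = 0.46465
  -P(3)·log₂(P(3)) = -(0.5956)·log₂(0.5956) = 0.44526
  -P(4)·log₂(P(4)) = -(0.0099)·log₂(0.0099) = 0.06592
H(P) = 0.45916 + 0.46465 + 0.44526 + 0.06592 = 1.43499 bits

log₂(4) = 2.00000 bits

D_KL(P||U) = 2.00000 - 1.43499 = 0.56501 ≈ 0.5650 bits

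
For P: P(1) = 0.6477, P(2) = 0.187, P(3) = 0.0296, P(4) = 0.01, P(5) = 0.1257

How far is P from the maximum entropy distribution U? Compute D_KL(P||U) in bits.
0.8709 bits

U(i) = 1/5 for all i

D_KL(P||U) = Σ P(x) log₂(P(x) / (1/5))
           = Σ P(x) log₂(P(x)) + log₂(5)
           = log₂(5) - H(P)

H(P) = -Σ P(x) log₂(P(x)):
  -P(1)·log₂(P(1)) = -(0.6477)·log₂(0.6477) = 0.40585
  -P(2)·log₂(P(2)) = -(0.187)·log₂(0.187) = 0.45233
  -P(3)·log₂(P(3)) = -(0.0296)·log₂(0.0296) = 0.15032
  -P(4)·log₂(P(4)) = -(0.01)·log₂(0.01) = 0.06644
  -P(5)·log₂(P(5)) = -(0.1257)·log₂(0.1257) = 0.37609
H(P) = 0.40585 + 0.45233 + 0.15032 + 0.06644 + 0.37609 = 1.45103 bits

log₂(5) = 2.32193 bits

D_KL(P||U) = 2.32193 - 1.45103 = 0.87090 ≈ 0.8709 bits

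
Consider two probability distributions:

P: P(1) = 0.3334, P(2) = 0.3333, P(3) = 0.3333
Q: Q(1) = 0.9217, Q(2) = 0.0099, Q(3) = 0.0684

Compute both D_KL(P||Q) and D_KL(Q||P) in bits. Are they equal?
D_KL(P||Q) = 1.9633 bits, D_KL(Q||P) = 1.1457 bits. No, they are not equal.

D_KL(P||Q) = Σ P(x) log₂(P(x)/Q(x))

Computing term by term:
  P(1)·log₂(P(1)/Q(1)) = 0.3334·log₂(0.3334/0.9217) = -0.48911
  P(2)·log₂(P(2)/Q(2)) = 0.3333·log₂(0.3333/0.0099) = 1.69091
  P(3)·log₂(P(3)/Q(3)) = 0.3333·log₂(0.3333/0.0684) = 0.76151

D_KL(P||Q) = -0.48911 + 1.69091 + 0.76151 = 1.96331 ≈ 1.9633 bits

D_KL(Q||P) = Σ Q(x) log₂(Q(x)/P(x))

Computing term by term:
  Q(1)·log₂(Q(1)/P(1)) = 0.9217·log₂(0.9217/0.3334) = 1.35217
  Q(2)·log₂(Q(2)/P(2)) = 0.0099·log₂(0.0099/0.3333) = -0.05023
  Q(3)·log₂(Q(3)/P(3)) = 0.0684·log₂(0.0684/0.3333) = -0.15628

D_KL(Q||P) = 1.35217 - 0.05023 - 0.15628 = 1.14566 ≈ 1.1457 bits

These are NOT equal (difference: 0.8176 bits). KL divergence is asymmetric: D_KL(P||Q) ≠ D_KL(Q||P) in general.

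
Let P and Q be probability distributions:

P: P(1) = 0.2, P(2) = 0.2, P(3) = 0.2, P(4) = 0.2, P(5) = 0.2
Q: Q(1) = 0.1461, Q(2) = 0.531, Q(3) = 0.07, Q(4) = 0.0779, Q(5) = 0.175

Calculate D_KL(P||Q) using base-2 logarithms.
0.4224 bits

D_KL(P||Q) = Σ P(x) log₂(P(x)/Q(x))

Computing term by term:
  P(1)·log₂(P(1)/Q(1)) = 0.2·log₂(0.2/0.1461) = 0.09061
  P(2)·log₂(P(2)/Q(2)) = 0.2·log₂(0.2/0.531) = -0.28174
  P(3)·log₂(P(3)/Q(3)) = 0.2·log₂(0.2/0.07) = 0.30291
  P(4)·log₂(P(4)/Q(4)) = 0.2·log₂(0.2/0.0779) = 0.27206
  P(5)·log₂(P(5)/Q(5)) = 0.2·log₂(0.2/0.175) = 0.03853

D_KL(P||Q) = 0.09061 - 0.28174 + 0.30291 + 0.27206 + 0.03853 = 0.42237 ≈ 0.4224 bits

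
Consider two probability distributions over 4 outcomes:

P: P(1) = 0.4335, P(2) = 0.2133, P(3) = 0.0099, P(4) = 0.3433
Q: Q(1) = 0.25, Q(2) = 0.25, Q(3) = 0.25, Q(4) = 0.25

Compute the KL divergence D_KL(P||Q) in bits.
0.4063 bits

D_KL(P||Q) = Σ P(x) log₂(P(x)/Q(x))

Computing term by term:
  P(1)·log₂(P(1)/Q(1)) = 0.4335·log₂(0.4335/0.25) = 0.34424
  P(2)·log₂(P(2)/Q(2)) = 0.2133·log₂(0.2133/0.25) = -0.04886
  P(3)·log₂(P(3)/Q(3)) = 0.0099·log₂(0.0099/0.25) = -0.04612
  P(4)·log₂(P(4)/Q(4)) = 0.3433·log₂(0.3433/0.25) = 0.15707

D_KL(P||Q) = 0.34424 - 0.04886 - 0.04612 + 0.15707 = 0.40633 ≈ 0.4063 bits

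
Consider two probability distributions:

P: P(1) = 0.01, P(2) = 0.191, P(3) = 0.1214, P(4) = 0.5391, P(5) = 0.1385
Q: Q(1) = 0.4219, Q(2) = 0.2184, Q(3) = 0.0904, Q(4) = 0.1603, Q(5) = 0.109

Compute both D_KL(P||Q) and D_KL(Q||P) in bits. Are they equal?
D_KL(P||Q) = 0.9519 bits, D_KL(Q||P) = 1.9634 bits. No, they are not equal.

D_KL(P||Q) = Σ P(x) log₂(P(x)/Q(x))

Computing term by term:
  P(1)·log₂(P(1)/Q(1)) = 0.01·log₂(0.01/0.4219) = -0.05399
  P(2)·log₂(P(2)/Q(2)) = 0.191·log₂(0.191/0.2184) = -0.03694
  P(3)·log₂(P(3)/Q(3)) = 0.1214·log₂(0.1214/0.0904) = 0.05164
  P(4)·log₂(P(4)/Q(4)) = 0.5391·log₂(0.5391/0.1603) = 0.94331
  P(5)·log₂(P(5)/Q(5)) = 0.1385·log₂(0.1385/0.109) = 0.04786

D_KL(P||Q) = -0.05399 - 0.03694 + 0.05164 + 0.94331 + 0.04786 = 0.95188 ≈ 0.9519 bits

D_KL(Q||P) = Σ Q(x) log₂(Q(x)/P(x))

Computing term by term:
  Q(1)·log₂(Q(1)/P(1)) = 0.4219·log₂(0.4219/0.01) = 2.27777
  Q(2)·log₂(Q(2)/P(2)) = 0.2184·log₂(0.2184/0.191) = 0.04224
  Q(3)·log₂(Q(3)/P(3)) = 0.0904·log₂(0.0904/0.1214) = -0.03845
  Q(4)·log₂(Q(4)/P(4)) = 0.1603·log₂(0.1603/0.5391) = -0.28049
  Q(5)·log₂(Q(5)/P(5)) = 0.109·log₂(0.109/0.1385) = -0.03767

D_KL(Q||P) = 2.27777 + 0.04224 - 0.03845 - 0.28049 - 0.03767 = 1.96340 ≈ 1.9634 bits

These are NOT equal (difference: 1.0115 bits). KL divergence is asymmetric: D_KL(P||Q) ≠ D_KL(Q||P) in general.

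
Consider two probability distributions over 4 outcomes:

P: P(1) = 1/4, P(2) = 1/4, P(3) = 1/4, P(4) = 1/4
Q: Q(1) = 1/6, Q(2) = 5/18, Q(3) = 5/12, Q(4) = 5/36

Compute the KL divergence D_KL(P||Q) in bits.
0.1360 bits

D_KL(P||Q) = Σ P(x) log₂(P(x)/Q(x))

Computing term by term:
  P(1)·log₂(P(1)/Q(1)) = (1/4)·log₂((1/4)/(1/6)) = 0.14624
  P(2)·log₂(P(2)/Q(2)) = (1/4)·log₂((1/4)/(5/18)) = -0.03800
  P(3)·log₂(P(3)/Q(3)) = (1/4)·log₂((1/4)/(5/12)) = -0.18424
  P(4)·log₂(P(4)/Q(4)) = (1/4)·log₂((1/4)/(5/36)) = 0.21200

D_KL(P||Q) = 0.14624 - 0.03800 - 0.18424 + 0.21200 = 0.13600 ≈ 0.1360 bits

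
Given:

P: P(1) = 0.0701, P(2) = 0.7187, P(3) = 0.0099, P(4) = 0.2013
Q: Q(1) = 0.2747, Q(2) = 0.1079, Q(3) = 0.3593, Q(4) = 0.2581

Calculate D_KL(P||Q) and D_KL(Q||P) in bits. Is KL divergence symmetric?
D_KL(P||Q) = 1.7045 bits, D_KL(Q||P) = 2.2004 bits. No, KL divergence is not symmetric.

D_KL(P||Q) = Σ P(x) log₂(P(x)/Q(x))

Computing term by term:
  P(1)·log₂(P(1)/Q(1)) = 0.0701·log₂(0.0701/0.2747) = -0.13812
  P(2)·log₂(P(2)/Q(2)) = 0.7187·log₂(0.7187/0.1079) = 1.96614
  P(3)·log₂(P(3)/Q(3)) = 0.0099·log₂(0.0099/0.3593) = -0.05130
  P(4)·log₂(P(4)/Q(4)) = 0.2013·log₂(0.2013/0.2581) = -0.07218

D_KL(P||Q) = -0.13812 + 1.96614 - 0.05130 - 0.07218 = 1.70454 ≈ 1.7045 bits

D_KL(Q||P) = Σ Q(x) log₂(Q(x)/P(x))

Computing term by term:
  Q(1)·log₂(Q(1)/P(1)) = 0.2747·log₂(0.2747/0.0701) = 0.54126
  Q(2)·log₂(Q(2)/P(2)) = 0.1079·log₂(0.1079/0.7187) = -0.29518
  Q(3)·log₂(Q(3)/P(3)) = 0.3593·log₂(0.3593/0.0099) = 1.86175
  Q(4)·log₂(Q(4)/P(4)) = 0.2581·log₂(0.2581/0.2013) = 0.09255

D_KL(Q||P) = 0.54126 - 0.29518 + 1.86175 + 0.09255 = 2.20038 ≈ 2.2004 bits

These are NOT equal (difference: 0.4959 bits). KL divergence is asymmetric: D_KL(P||Q) ≠ D_KL(Q||P) in general.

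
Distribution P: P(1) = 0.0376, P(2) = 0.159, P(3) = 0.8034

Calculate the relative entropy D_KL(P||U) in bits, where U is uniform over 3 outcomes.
0.7315 bits

U(i) = 1/3 for all i

D_KL(P||U) = Σ P(x) log₂(P(x) / (1/3))
           = Σ P(x) log₂(P(x)) + log₂(3)
           = log₂(3) - H(P)

H(P) = -Σ P(x) log₂(P(x)):
  -P(1)·log₂(P(1)) = -(0.0376)·log₂(0.0376) = 0.17797
  -P(2)·log₂(P(2)) = -(0.159)·log₂(0.159) = 0.42181
  -P(3)·log₂(P(3)) = -(0.8034)·log₂(0.8034) = 0.25372
H(P) = 0.17797 + 0.42181 + 0.25372 = 0.85350 bits

log₂(3) = 1.58496 bits

D_KL(P||U) = 1.58496 - 0.85350 = 0.73146 ≈ 0.7315 bits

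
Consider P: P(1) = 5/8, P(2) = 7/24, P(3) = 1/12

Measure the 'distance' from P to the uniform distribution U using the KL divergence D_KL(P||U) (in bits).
0.3440 bits

U(i) = 1/3 for all i

D_KL(P||U) = Σ P(x) log₂(P(x) / (1/3))
           = Σ P(x) log₂(P(x)) + log₂(3)
           = log₂(3) - H(P)

H(P) = -Σ P(x) log₂(P(x)):
  -P(1)·log₂(P(1)) = -(5/8)·log₂(5/8) = 0.42379
  -P(2)·log₂(P(2)) = -(7/24)·log₂(7/24) = 0.51847
  -P(3)·log₂(P(3)) = -(1/12)·log₂(1/12) = 0.29875
H(P) = 0.42379 + 0.51847 + 0.29875 = 1.24101 bits

log₂(3) = 1.58496 bits

D_KL(P||U) = 1.58496 - 1.24101 = 0.34395 ≈ 0.3440 bits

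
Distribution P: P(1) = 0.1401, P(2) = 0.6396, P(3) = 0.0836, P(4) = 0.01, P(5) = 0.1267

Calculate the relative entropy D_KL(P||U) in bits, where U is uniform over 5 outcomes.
0.7689 bits

U(i) = 1/5 for all i

D_KL(P||U) = Σ P(x) log₂(P(x) / (1/5))
           = Σ P(x) log₂(P(x)) + log₂(5)
           = log₂(5) - H(P)

H(P) = -Σ P(x) log₂(P(x)):
  -P(1)·log₂(P(1)) = -(0.1401)·log₂(0.1401) = 0.39725
  -P(2)·log₂(P(2)) = -(0.6396)·log₂(0.6396) = 0.41239
  -P(3)·log₂(P(3)) = -(0.0836)·log₂(0.0836) = 0.29932
  -P(4)·log₂(P(4)) = -(0.01)·log₂(0.01) = 0.06644
  -P(5)·log₂(P(5)) = -(0.1267)·log₂(0.1267) = 0.37763
H(P) = 0.39725 + 0.41239 + 0.29932 + 0.06644 + 0.37763 = 1.55303 bits

log₂(5) = 2.32193 bits

D_KL(P||U) = 2.32193 - 1.55303 = 0.76890 ≈ 0.7689 bits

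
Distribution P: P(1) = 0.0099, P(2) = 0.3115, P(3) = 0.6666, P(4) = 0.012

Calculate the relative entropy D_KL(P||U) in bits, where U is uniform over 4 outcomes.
0.9433 bits

U(i) = 1/4 for all i

D_KL(P||U) = Σ P(x) log₂(P(x) / (1/4))
           = Σ P(x) log₂(P(x)) + log₂(4)
           = log₂(4) - H(P)

H(P) = -Σ P(x) log₂(P(x)):
  -P(1)·log₂(P(1)) = -(0.0099)·log₂(0.0099) = 0.06592
  -P(2)·log₂(P(2)) = -(0.3115)·log₂(0.3115) = 0.52416
  -P(3)·log₂(P(3)) = -(0.6666)·log₂(0.6666) = 0.39003
  -P(4)·log₂(P(4)) = -(0.012)·log₂(0.012) = 0.07657
H(P) = 0.06592 + 0.52416 + 0.39003 + 0.07657 = 1.05668 bits

log₂(4) = 2.00000 bits

D_KL(P||U) = 2.00000 - 1.05668 = 0.94332 ≈ 0.9433 bits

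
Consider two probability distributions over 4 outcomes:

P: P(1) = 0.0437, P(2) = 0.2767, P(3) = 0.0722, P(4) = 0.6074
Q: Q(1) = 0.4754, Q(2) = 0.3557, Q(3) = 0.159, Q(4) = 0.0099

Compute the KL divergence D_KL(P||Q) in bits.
3.2744 bits

D_KL(P||Q) = Σ P(x) log₂(P(x)/Q(x))

Computing term by term:
  P(1)·log₂(P(1)/Q(1)) = 0.0437·log₂(0.0437/0.4754) = -0.15048
  P(2)·log₂(P(2)/Q(2)) = 0.2767·log₂(0.2767/0.3557) = -0.10026
  P(3)·log₂(P(3)/Q(3)) = 0.0722·log₂(0.0722/0.159) = -0.08223
  P(4)·log₂(P(4)/Q(4)) = 0.6074·log₂(0.6074/0.0099) = 3.60739

D_KL(P||Q) = -0.15048 - 0.10026 - 0.08223 + 3.60739 = 3.27442 ≈ 3.2744 bits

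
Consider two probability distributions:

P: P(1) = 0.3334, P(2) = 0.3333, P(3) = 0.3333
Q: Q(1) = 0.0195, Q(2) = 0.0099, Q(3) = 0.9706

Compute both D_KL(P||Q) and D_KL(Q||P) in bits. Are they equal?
D_KL(P||Q) = 2.5425 bits, D_KL(Q||P) = 1.3666 bits. No, they are not equal.

D_KL(P||Q) = Σ P(x) log₂(P(x)/Q(x))

Computing term by term:
  P(1)·log₂(P(1)/Q(1)) = 0.3334·log₂(0.3334/0.0195) = 1.36551
  P(2)·log₂(P(2)/Q(2)) = 0.3333·log₂(0.3333/0.0099) = 1.69091
  P(3)·log₂(P(3)/Q(3)) = 0.3333·log₂(0.3333/0.9706) = -0.51397

D_KL(P||Q) = 1.36551 + 1.69091 - 0.51397 = 2.54245 ≈ 2.5425 bits

D_KL(Q||P) = Σ Q(x) log₂(Q(x)/P(x))

Computing term by term:
  Q(1)·log₂(Q(1)/P(1)) = 0.0195·log₂(0.0195/0.3334) = -0.07987
  Q(2)·log₂(Q(2)/P(2)) = 0.0099·log₂(0.0099/0.3333) = -0.05023
  Q(3)·log₂(Q(3)/P(3)) = 0.9706·log₂(0.9706/0.3333) = 1.49672

D_KL(Q||P) = -0.07987 - 0.05023 + 1.49672 = 1.36662 ≈ 1.3666 bits

These are NOT equal (difference: 1.1759 bits). KL divergence is asymmetric: D_KL(P||Q) ≠ D_KL(Q||P) in general.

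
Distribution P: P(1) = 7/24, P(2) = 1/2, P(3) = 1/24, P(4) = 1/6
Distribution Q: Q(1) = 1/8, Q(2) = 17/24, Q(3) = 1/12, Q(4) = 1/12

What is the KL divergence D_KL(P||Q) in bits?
0.2303 bits

D_KL(P||Q) = Σ P(x) log₂(P(x)/Q(x))

Computing term by term:
  P(1)·log₂(P(1)/Q(1)) = (7/24)·log₂((7/24)/(1/8)) = 0.35653
  P(2)·log₂(P(2)/Q(2)) = (1/2)·log₂((1/2)/(17/24)) = -0.25125
  P(3)·log₂(P(3)/Q(3)) = (1/24)·log₂((1/24)/(1/12)) = -0.04167
  P(4)·log₂(P(4)/Q(4)) = (1/6)·log₂((1/6)/(1/12)) = 0.16667

D_KL(P||Q) = 0.35653 - 0.25125 - 0.04167 + 0.16667 = 0.23028 ≈ 0.2303 bits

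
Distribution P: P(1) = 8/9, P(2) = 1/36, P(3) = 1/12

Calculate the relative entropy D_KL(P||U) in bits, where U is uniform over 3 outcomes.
0.9916 bits

U(i) = 1/3 for all i

D_KL(P||U) = Σ P(x) log₂(P(x) / (1/3))
           = Σ P(x) log₂(P(x)) + log₂(3)
           = log₂(3) - H(P)

H(P) = -Σ P(x) log₂(P(x)):
  -P(1)·log₂(P(1)) = -(8/9)·log₂(8/9) = 0.15104
  -P(2)·log₂(P(2)) = -(1/36)·log₂(1/36) = 0.14361
  -P(3)·log₂(P(3)) = -(1/12)·log₂(1/12) = 0.29875
H(P) = 0.15104 + 0.14361 + 0.29875 = 0.59340 bits

log₂(3) = 1.58496 bits

D_KL(P||U) = 1.58496 - 0.59340 = 0.99156 ≈ 0.9916 bits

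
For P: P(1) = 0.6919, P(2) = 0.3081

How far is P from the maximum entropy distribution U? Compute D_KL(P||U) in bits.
0.1090 bits

U(i) = 1/2 for all i

D_KL(P||U) = Σ P(x) log₂(P(x) / (1/2))
           = Σ P(x) log₂(P(x)) + log₂(2)
           = log₂(2) - H(P)

H(P) = -Σ P(x) log₂(P(x)):
  -P(1)·log₂(P(1)) = -(0.6919)·log₂(0.6919) = 0.36765
  -P(2)·log₂(P(2)) = -(0.3081)·log₂(0.3081) = 0.52332
H(P) = 0.36765 + 0.52332 = 0.89097 bits

log₂(2) = 1.00000 bits

D_KL(P||U) = 1.00000 - 0.89097 = 0.10903 ≈ 0.1090 bits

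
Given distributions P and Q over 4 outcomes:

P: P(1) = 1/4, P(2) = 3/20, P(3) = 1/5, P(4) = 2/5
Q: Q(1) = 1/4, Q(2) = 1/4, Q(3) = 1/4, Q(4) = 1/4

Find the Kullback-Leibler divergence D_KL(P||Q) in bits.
0.0963 bits

D_KL(P||Q) = Σ P(x) log₂(P(x)/Q(x))

Computing term by term:
  P(1)·log₂(P(1)/Q(1)) = (1/4)·log₂((1/4)/(1/4)) = 0.00000
  P(2)·log₂(P(2)/Q(2)) = (3/20)·log₂((3/20)/(1/4)) = -0.11054
  P(3)·log₂(P(3)/Q(3)) = (1/5)·log₂((1/5)/(1/4)) = -0.06439
  P(4)·log₂(P(4)/Q(4)) = (2/5)·log₂((2/5)/(1/4)) = 0.27123

D_KL(P||Q) = 0.00000 - 0.11054 - 0.06439 + 0.27123 = 0.09630 ≈ 0.0963 bits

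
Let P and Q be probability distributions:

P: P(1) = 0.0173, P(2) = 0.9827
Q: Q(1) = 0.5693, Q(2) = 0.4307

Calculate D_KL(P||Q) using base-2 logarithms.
1.0823 bits

D_KL(P||Q) = Σ P(x) log₂(P(x)/Q(x))

Computing term by term:
  P(1)·log₂(P(1)/Q(1)) = 0.0173·log₂(0.0173/0.5693) = -0.08720
  P(2)·log₂(P(2)/Q(2)) = 0.9827·log₂(0.9827/0.4307) = 1.16948

D_KL(P||Q) = -0.08720 + 1.16948 = 1.08228 ≈ 1.0823 bits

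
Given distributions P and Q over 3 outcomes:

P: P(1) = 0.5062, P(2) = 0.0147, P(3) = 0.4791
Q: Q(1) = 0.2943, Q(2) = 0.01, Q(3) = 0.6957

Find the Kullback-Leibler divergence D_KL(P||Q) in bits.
0.1464 bits

D_KL(P||Q) = Σ P(x) log₂(P(x)/Q(x))

Computing term by term:
  P(1)·log₂(P(1)/Q(1)) = 0.5062·log₂(0.5062/0.2943) = 0.39606
  P(2)·log₂(P(2)/Q(2)) = 0.0147·log₂(0.0147/0.01) = 0.00817
  P(3)·log₂(P(3)/Q(3)) = 0.4791·log₂(0.4791/0.6957) = -0.25782

D_KL(P||Q) = 0.39606 + 0.00817 - 0.25782 = 0.14641 ≈ 0.1464 bits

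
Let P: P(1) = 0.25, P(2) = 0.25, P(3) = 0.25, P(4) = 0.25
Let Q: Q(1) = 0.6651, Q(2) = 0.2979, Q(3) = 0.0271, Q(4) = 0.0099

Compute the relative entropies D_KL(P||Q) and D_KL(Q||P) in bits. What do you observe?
D_KL(P||Q) = 1.5498 bits, D_KL(Q||P) = 0.8812 bits. The two directions give different values (D_KL(P||Q) exceeds D_KL(Q||P) by 0.6686 bits): KL divergence is asymmetric.

D_KL(P||Q) = Σ P(x) log₂(P(x)/Q(x))

Computing term by term:
  P(1)·log₂(P(1)/Q(1)) = 0.25·log₂(0.25/0.6651) = -0.35291
  P(2)·log₂(P(2)/Q(2)) = 0.25·log₂(0.25/0.2979) = -0.06323
  P(3)·log₂(P(3)/Q(3)) = 0.25·log₂(0.25/0.0271) = 0.80139
  P(4)·log₂(P(4)/Q(4)) = 0.25·log₂(0.25/0.0099) = 1.16459

D_KL(P||Q) = -0.35291 - 0.06323 + 0.80139 + 1.16459 = 1.54984 ≈ 1.5498 bits

D_KL(Q||P) = Σ Q(x) log₂(Q(x)/P(x))

Computing term by term:
  Q(1)·log₂(Q(1)/P(1)) = 0.6651·log₂(0.6651/0.25) = 0.93888
  Q(2)·log₂(Q(2)/P(2)) = 0.2979·log₂(0.2979/0.25) = 0.07534
  Q(3)·log₂(Q(3)/P(3)) = 0.0271·log₂(0.0271/0.25) = -0.08687
  Q(4)·log₂(Q(4)/P(4)) = 0.0099·log₂(0.0099/0.25) = -0.04612

D_KL(Q||P) = 0.93888 + 0.07534 - 0.08687 - 0.04612 = 0.88123 ≈ 0.8812 bits

These are NOT equal (difference: 0.6686 bits). KL divergence is asymmetric: D_KL(P||Q) ≠ D_KL(Q||P) in general.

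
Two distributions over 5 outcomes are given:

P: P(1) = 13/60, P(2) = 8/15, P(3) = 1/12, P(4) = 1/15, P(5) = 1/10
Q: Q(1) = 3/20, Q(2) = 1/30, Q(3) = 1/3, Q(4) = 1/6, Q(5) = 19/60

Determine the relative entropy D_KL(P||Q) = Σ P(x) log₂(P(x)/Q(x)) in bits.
1.8272 bits

D_KL(P||Q) = Σ P(x) log₂(P(x)/Q(x))

Computing term by term:
  P(1)·log₂(P(1)/Q(1)) = (13/60)·log₂((13/60)/(3/20)) = 0.11494
  P(2)·log₂(P(2)/Q(2)) = (8/15)·log₂((8/15)/(1/30)) = 2.13333
  P(3)·log₂(P(3)/Q(3)) = (1/12)·log₂((1/12)/(1/3)) = -0.16667
  P(4)·log₂(P(4)/Q(4)) = (1/15)·log₂((1/15)/(1/6)) = -0.08813
  P(5)·log₂(P(5)/Q(5)) = (1/10)·log₂((1/10)/(19/60)) = -0.16630

D_KL(P||Q) = 0.11494 + 2.13333 - 0.16667 - 0.08813 - 0.16630 = 1.82717 ≈ 1.8272 bits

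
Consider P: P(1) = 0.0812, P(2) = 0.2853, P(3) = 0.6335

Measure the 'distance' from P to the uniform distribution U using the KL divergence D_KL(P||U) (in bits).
0.3574 bits

U(i) = 1/3 for all i

D_KL(P||U) = Σ P(x) log₂(P(x) / (1/3))
           = Σ P(x) log₂(P(x)) + log₂(3)
           = log₂(3) - H(P)

H(P) = -Σ P(x) log₂(P(x)):
  -P(1)·log₂(P(1)) = -(0.0812)·log₂(0.0812) = 0.29414
  -P(2)·log₂(P(2)) = -(0.2853)·log₂(0.2853) = 0.51624
  -P(3)·log₂(P(3)) = -(0.6335)·log₂(0.6335) = 0.41721
H(P) = 0.29414 + 0.51624 + 0.41721 = 1.22759 bits

log₂(3) = 1.58496 bits

D_KL(P||U) = 1.58496 - 1.22759 = 0.35737 ≈ 0.3574 bits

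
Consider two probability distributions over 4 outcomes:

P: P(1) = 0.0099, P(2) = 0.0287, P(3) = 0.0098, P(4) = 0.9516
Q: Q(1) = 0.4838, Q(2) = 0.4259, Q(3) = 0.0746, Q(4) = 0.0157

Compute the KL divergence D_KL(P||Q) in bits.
5.4390 bits

D_KL(P||Q) = Σ P(x) log₂(P(x)/Q(x))

Computing term by term:
  P(1)·log₂(P(1)/Q(1)) = 0.0099·log₂(0.0099/0.4838) = -0.05555
  P(2)·log₂(P(2)/Q(2)) = 0.0287·log₂(0.0287/0.4259) = -0.11168
  P(3)·log₂(P(3)/Q(3)) = 0.0098·log₂(0.0098/0.0746) = -0.02870
  P(4)·log₂(P(4)/Q(4)) = 0.9516·log₂(0.9516/0.0157) = 5.63492

D_KL(P||Q) = -0.05555 - 0.11168 - 0.02870 + 5.63492 = 5.43899 ≈ 5.4390 bits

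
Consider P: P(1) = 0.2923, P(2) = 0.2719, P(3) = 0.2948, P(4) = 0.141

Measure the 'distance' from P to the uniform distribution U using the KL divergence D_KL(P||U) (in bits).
0.0525 bits

U(i) = 1/4 for all i

D_KL(P||U) = Σ P(x) log₂(P(x) / (1/4))
           = Σ P(x) log₂(P(x)) + log₂(4)
           = log₂(4) - H(P)

H(P) = -Σ P(x) log₂(P(x)):
  -P(1)·log₂(P(1)) = -(0.2923)·log₂(0.2923) = 0.51868
  -P(2)·log₂(P(2)) = -(0.2719)·log₂(0.2719) = 0.51086
  -P(3)·log₂(P(3)) = -(0.2948)·log₂(0.2948) = 0.51949
  -P(4)·log₂(P(4)) = -(0.141)·log₂(0.141) = 0.39850
H(P) = 0.51868 + 0.51086 + 0.51949 + 0.39850 = 1.94753 bits

log₂(4) = 2.00000 bits

D_KL(P||U) = 2.00000 - 1.94753 = 0.05247 ≈ 0.0525 bits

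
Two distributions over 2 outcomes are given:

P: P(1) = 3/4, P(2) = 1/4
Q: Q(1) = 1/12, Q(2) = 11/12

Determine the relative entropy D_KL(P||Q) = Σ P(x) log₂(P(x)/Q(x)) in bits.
1.9088 bits

D_KL(P||Q) = Σ P(x) log₂(P(x)/Q(x))

Computing term by term:
  P(1)·log₂(P(1)/Q(1)) = (3/4)·log₂((3/4)/(1/12)) = 2.37744
  P(2)·log₂(P(2)/Q(2)) = (1/4)·log₂((1/4)/(11/12)) = -0.46862

D_KL(P||Q) = 2.37744 - 0.46862 = 1.90882 ≈ 1.9088 bits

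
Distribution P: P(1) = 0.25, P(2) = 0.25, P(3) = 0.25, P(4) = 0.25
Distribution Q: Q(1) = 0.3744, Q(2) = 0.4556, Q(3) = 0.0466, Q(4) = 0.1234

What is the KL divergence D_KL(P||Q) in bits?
0.4984 bits

D_KL(P||Q) = Σ P(x) log₂(P(x)/Q(x))

Computing term by term:
  P(1)·log₂(P(1)/Q(1)) = 0.25·log₂(0.25/0.3744) = -0.14566
  P(2)·log₂(P(2)/Q(2)) = 0.25·log₂(0.25/0.4556) = -0.21646
  P(3)·log₂(P(3)/Q(3)) = 0.25·log₂(0.25/0.0466) = 0.60588
  P(4)·log₂(P(4)/Q(4)) = 0.25·log₂(0.25/0.1234) = 0.25465

D_KL(P||Q) = -0.14566 - 0.21646 + 0.60588 + 0.25465 = 0.49841 ≈ 0.4984 bits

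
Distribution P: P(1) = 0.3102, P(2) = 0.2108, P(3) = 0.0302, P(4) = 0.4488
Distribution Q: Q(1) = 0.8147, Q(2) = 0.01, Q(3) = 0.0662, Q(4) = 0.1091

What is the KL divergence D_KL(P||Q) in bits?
1.3765 bits

D_KL(P||Q) = Σ P(x) log₂(P(x)/Q(x))

Computing term by term:
  P(1)·log₂(P(1)/Q(1)) = 0.3102·log₂(0.3102/0.8147) = -0.43213
  P(2)·log₂(P(2)/Q(2)) = 0.2108·log₂(0.2108/0.01) = 0.92706
  P(3)·log₂(P(3)/Q(3)) = 0.0302·log₂(0.0302/0.0662) = -0.03419
  P(4)·log₂(P(4)/Q(4)) = 0.4488·log₂(0.4488/0.1091) = 0.91574

D_KL(P||Q) = -0.43213 + 0.92706 - 0.03419 + 0.91574 = 1.37648 ≈ 1.3765 bits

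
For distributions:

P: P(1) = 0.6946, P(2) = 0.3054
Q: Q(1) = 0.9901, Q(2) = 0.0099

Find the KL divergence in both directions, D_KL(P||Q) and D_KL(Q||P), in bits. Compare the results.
D_KL(P||Q) = 1.1556 bits, D_KL(Q||P) = 0.4574 bits. D_KL(P||Q) is larger than D_KL(Q||P) by 0.6982 bits; the two directions differ.

D_KL(P||Q) = Σ P(x) log₂(P(x)/Q(x))

Computing term by term:
  P(1)·log₂(P(1)/Q(1)) = 0.6946·log₂(0.6946/0.9901) = -0.35521
  P(2)·log₂(P(2)/Q(2)) = 0.3054·log₂(0.3054/0.0099) = 1.51085

D_KL(P||Q) = -0.35521 + 1.51085 = 1.15564 ≈ 1.1556 bits

D_KL(Q||P) = Σ Q(x) log₂(Q(x)/P(x))

Computing term by term:
  Q(1)·log₂(Q(1)/P(1)) = 0.9901·log₂(0.9901/0.6946) = 0.50633
  Q(2)·log₂(Q(2)/P(2)) = 0.0099·log₂(0.0099/0.3054) = -0.04898

D_KL(Q||P) = 0.50633 - 0.04898 = 0.45735 ≈ 0.4574 bits

These are NOT equal (difference: 0.6982 bits). KL divergence is asymmetric: D_KL(P||Q) ≠ D_KL(Q||P) in general.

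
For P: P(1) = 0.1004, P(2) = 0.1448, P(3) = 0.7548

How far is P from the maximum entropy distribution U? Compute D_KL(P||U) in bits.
0.5420 bits

U(i) = 1/3 for all i

D_KL(P||U) = Σ P(x) log₂(P(x) / (1/3))
           = Σ P(x) log₂(P(x)) + log₂(3)
           = log₂(3) - H(P)

H(P) = -Σ P(x) log₂(P(x)):
  -P(1)·log₂(P(1)) = -(0.1004)·log₂(0.1004) = 0.33294
  -P(2)·log₂(P(2)) = -(0.1448)·log₂(0.1448) = 0.40368
  -P(3)·log₂(P(3)) = -(0.7548)·log₂(0.7548) = 0.30632
H(P) = 0.33294 + 0.40368 + 0.30632 = 1.04294 bits

log₂(3) = 1.58496 bits

D_KL(P||U) = 1.58496 - 1.04294 = 0.54202 ≈ 0.5420 bits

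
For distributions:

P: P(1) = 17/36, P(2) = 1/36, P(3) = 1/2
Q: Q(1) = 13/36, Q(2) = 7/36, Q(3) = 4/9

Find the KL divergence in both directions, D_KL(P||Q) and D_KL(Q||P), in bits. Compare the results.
D_KL(P||Q) = 0.1897 bits, D_KL(Q||P) = 0.3306 bits. D_KL(Q||P) is larger than D_KL(P||Q) by 0.1409 bits; the two directions differ.

D_KL(P||Q) = Σ P(x) log₂(P(x)/Q(x))

Computing term by term:
  P(1)·log₂(P(1)/Q(1)) = (17/36)·log₂((17/36)/(13/36)) = 0.18276
  P(2)·log₂(P(2)/Q(2)) = (1/36)·log₂((1/36)/(7/36)) = -0.07798
  P(3)·log₂(P(3)/Q(3)) = (1/2)·log₂((1/2)/(4/9)) = 0.08496

D_KL(P||Q) = 0.18276 - 0.07798 + 0.08496 = 0.18974 ≈ 0.1897 bits

D_KL(Q||P) = Σ Q(x) log₂(Q(x)/P(x))

Computing term by term:
  Q(1)·log₂(Q(1)/P(1)) = (13/36)·log₂((13/36)/(17/36)) = -0.13976
  Q(2)·log₂(Q(2)/P(2)) = (7/36)·log₂((7/36)/(1/36)) = 0.54587
  Q(3)·log₂(Q(3)/P(3)) = (4/9)·log₂((4/9)/(1/2)) = -0.07552

D_KL(Q||P) = -0.13976 + 0.54587 - 0.07552 = 0.33059 ≈ 0.3306 bits

These are NOT equal (difference: 0.1409 bits). KL divergence is asymmetric: D_KL(P||Q) ≠ D_KL(Q||P) in general.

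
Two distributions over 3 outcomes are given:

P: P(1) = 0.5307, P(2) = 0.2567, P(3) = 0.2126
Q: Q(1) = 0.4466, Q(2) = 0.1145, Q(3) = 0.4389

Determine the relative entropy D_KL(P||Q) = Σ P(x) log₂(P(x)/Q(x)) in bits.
0.2088 bits

D_KL(P||Q) = Σ P(x) log₂(P(x)/Q(x))

Computing term by term:
  P(1)·log₂(P(1)/Q(1)) = 0.5307·log₂(0.5307/0.4466) = 0.13210
  P(2)·log₂(P(2)/Q(2)) = 0.2567·log₂(0.2567/0.1145) = 0.29899
  P(3)·log₂(P(3)/Q(3)) = 0.2126·log₂(0.2126/0.4389) = -0.22233

D_KL(P||Q) = 0.13210 + 0.29899 - 0.22233 = 0.20876 ≈ 0.2088 bits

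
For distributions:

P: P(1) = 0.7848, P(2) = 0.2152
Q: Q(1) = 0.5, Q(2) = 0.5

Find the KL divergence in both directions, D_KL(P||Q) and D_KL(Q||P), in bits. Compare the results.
D_KL(P||Q) = 0.2487 bits, D_KL(Q||P) = 0.2829 bits. D_KL(Q||P) is larger than D_KL(P||Q) by 0.0342 bits; the two directions differ.

D_KL(P||Q) = Σ P(x) log₂(P(x)/Q(x))

Computing term by term:
  P(1)·log₂(P(1)/Q(1)) = 0.7848·log₂(0.7848/0.5) = 0.51043
  P(2)·log₂(P(2)/Q(2)) = 0.2152·log₂(0.2152/0.5) = -0.26174

D_KL(P||Q) = 0.51043 - 0.26174 = 0.24869 ≈ 0.2487 bits

D_KL(Q||P) = Σ Q(x) log₂(Q(x)/P(x))

Computing term by term:
  Q(1)·log₂(Q(1)/P(1)) = 0.5·log₂(0.5/0.7848) = -0.32520
  Q(2)·log₂(Q(2)/P(2)) = 0.5·log₂(0.5/0.2152) = 0.60813

D_KL(Q||P) = -0.32520 + 0.60813 = 0.28293 ≈ 0.2829 bits

These are NOT equal (difference: 0.0342 bits). KL divergence is asymmetric: D_KL(P||Q) ≠ D_KL(Q||P) in general.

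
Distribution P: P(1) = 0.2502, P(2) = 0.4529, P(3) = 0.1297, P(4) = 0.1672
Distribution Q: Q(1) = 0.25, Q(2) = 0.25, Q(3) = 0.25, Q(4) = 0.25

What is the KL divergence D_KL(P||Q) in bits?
0.1687 bits

D_KL(P||Q) = Σ P(x) log₂(P(x)/Q(x))

Computing term by term:
  P(1)·log₂(P(1)/Q(1)) = 0.2502·log₂(0.2502/0.25) = 0.00029
  P(2)·log₂(P(2)/Q(2)) = 0.4529·log₂(0.4529/0.25) = 0.38826
  P(3)·log₂(P(3)/Q(3)) = 0.1297·log₂(0.1297/0.25) = -0.12279
  P(4)·log₂(P(4)/Q(4)) = 0.1672·log₂(0.1672/0.25) = -0.09704

D_KL(P||Q) = 0.00029 + 0.38826 - 0.12279 - 0.09704 = 0.16872 ≈ 0.1687 bits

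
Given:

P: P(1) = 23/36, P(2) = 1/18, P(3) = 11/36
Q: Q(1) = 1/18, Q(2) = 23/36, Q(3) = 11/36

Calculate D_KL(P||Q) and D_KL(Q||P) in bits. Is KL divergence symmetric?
D_KL(P||Q) = 2.0554 bits, D_KL(Q||P) = 2.0554 bits. The two values coincide for this particular pair, but no — KL divergence is not symmetric in general.

D_KL(P||Q) = Σ P(x) log₂(P(x)/Q(x))

Computing term by term:
  P(1)·log₂(P(1)/Q(1)) = (23/36)·log₂((23/36)/(1/18)) = 2.25116
  P(2)·log₂(P(2)/Q(2)) = (1/18)·log₂((1/18)/(23/36)) = -0.19575
  P(3)·log₂(P(3)/Q(3)) = (11/36)·log₂((11/36)/(11/36)) = 0.00000

D_KL(P||Q) = 2.25116 - 0.19575 + 0.00000 = 2.05541 ≈ 2.0554 bits

D_KL(Q||P) = Σ Q(x) log₂(Q(x)/P(x))

Computing term by term:
  Q(1)·log₂(Q(1)/P(1)) = (1/18)·log₂((1/18)/(23/36)) = -0.19575
  Q(2)·log₂(Q(2)/P(2)) = (23/36)·log₂((23/36)/(1/18)) = 2.25116
  Q(3)·log₂(Q(3)/P(3)) = (11/36)·log₂((11/36)/(11/36)) = 0.00000

D_KL(Q||P) = -0.19575 + 2.25116 + 0.00000 = 2.05541 ≈ 2.0554 bits

These ARE equal here. Q is P with outcomes relabeled (Q(1) = P(2), Q(2) = P(1)) by a relabeling that is its own inverse, so the two sums contain exactly the same terms in a different order. This is a special case — KL divergence is not symmetric in general: D_KL(P||Q) ≠ D_KL(Q||P) for most P, Q.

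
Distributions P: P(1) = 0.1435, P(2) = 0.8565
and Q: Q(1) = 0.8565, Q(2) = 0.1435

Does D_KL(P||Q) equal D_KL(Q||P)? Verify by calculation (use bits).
D_KL(P||Q) = 1.8377 bits, D_KL(Q||P) = 1.8377 bits. Yes — for this pair D_KL(P||Q) = D_KL(Q||P).

D_KL(P||Q) = Σ P(x) log₂(P(x)/Q(x))

Computing term by term:
  P(1)·log₂(P(1)/Q(1)) = 0.1435·log₂(0.1435/0.8565) = -0.36986
  P(2)·log₂(P(2)/Q(2)) = 0.8565·log₂(0.8565/0.1435) = 2.20755

D_KL(P||Q) = -0.36986 + 2.20755 = 1.83769 ≈ 1.8377 bits

D_KL(Q||P) = Σ Q(x) log₂(Q(x)/P(x))

Computing term by term:
  Q(1)·log₂(Q(1)/P(1)) = 0.8565·log₂(0.8565/0.1435) = 2.20755
  Q(2)·log₂(Q(2)/P(2)) = 0.1435·log₂(0.1435/0.8565) = -0.36986

D_KL(Q||P) = 2.20755 - 0.36986 = 1.83769 ≈ 1.8377 bits

These ARE equal here. Q is P with outcomes relabeled (Q(1) = P(2), Q(2) = P(1)) by a relabeling that is its own inverse, so the two sums contain exactly the same terms in a different order. This is a special case — KL divergence is not symmetric in general: D_KL(P||Q) ≠ D_KL(Q||P) for most P, Q.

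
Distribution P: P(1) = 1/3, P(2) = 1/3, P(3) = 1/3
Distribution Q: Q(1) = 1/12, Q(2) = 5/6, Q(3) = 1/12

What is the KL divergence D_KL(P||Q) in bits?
0.8927 bits

D_KL(P||Q) = Σ P(x) log₂(P(x)/Q(x))

Computing term by term:
  P(1)·log₂(P(1)/Q(1)) = (1/3)·log₂((1/3)/(1/12)) = 0.66667
  P(2)·log₂(P(2)/Q(2)) = (1/3)·log₂((1/3)/(5/6)) = -0.44064
  P(3)·log₂(P(3)/Q(3)) = (1/3)·log₂((1/3)/(1/12)) = 0.66667

D_KL(P||Q) = 0.66667 - 0.44064 + 0.66667 = 0.89270 ≈ 0.8927 bits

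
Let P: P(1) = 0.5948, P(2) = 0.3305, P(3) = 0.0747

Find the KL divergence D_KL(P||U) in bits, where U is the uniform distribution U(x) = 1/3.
0.3317 bits

U(i) = 1/3 for all i

D_KL(P||U) = Σ P(x) log₂(P(x) / (1/3))
           = Σ P(x) log₂(P(x)) + log₂(3)
           = log₂(3) - H(P)

H(P) = -Σ P(x) log₂(P(x)):
  -P(1)·log₂(P(1)) = -(0.5948)·log₂(0.5948) = 0.44582
  -P(2)·log₂(P(2)) = -(0.3305)·log₂(0.3305) = 0.52790
  -P(3)·log₂(P(3)) = -(0.0747)·log₂(0.0747) = 0.27958
H(P) = 0.44582 + 0.52790 + 0.27958 = 1.25330 bits

log₂(3) = 1.58496 bits

D_KL(P||U) = 1.58496 - 1.25330 = 0.33166 ≈ 0.3317 bits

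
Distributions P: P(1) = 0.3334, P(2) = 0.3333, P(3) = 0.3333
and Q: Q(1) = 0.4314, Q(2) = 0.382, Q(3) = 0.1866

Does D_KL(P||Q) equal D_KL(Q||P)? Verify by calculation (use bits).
D_KL(P||Q) = 0.0894 bits, D_KL(Q||P) = 0.0794 bits. No — D_KL(P||Q) ≠ D_KL(Q||P) for this pair.

D_KL(P||Q) = Σ P(x) log₂(P(x)/Q(x))

Computing term by term:
  P(1)·log₂(P(1)/Q(1)) = 0.3334·log₂(0.3334/0.4314) = -0.12395
  P(2)·log₂(P(2)/Q(2)) = 0.3333·log₂(0.3333/0.382) = -0.06558
  P(3)·log₂(P(3)/Q(3)) = 0.3333·log₂(0.3333/0.1866) = 0.27893

D_KL(P||Q) = -0.12395 - 0.06558 + 0.27893 = 0.08940 ≈ 0.0894 bits

D_KL(Q||P) = Σ Q(x) log₂(Q(x)/P(x))

Computing term by term:
  Q(1)·log₂(Q(1)/P(1)) = 0.4314·log₂(0.4314/0.3334) = 0.16038
  Q(2)·log₂(Q(2)/P(2)) = 0.382·log₂(0.382/0.3333) = 0.07516
  Q(3)·log₂(Q(3)/P(3)) = 0.1866·log₂(0.1866/0.3333) = -0.15616

D_KL(Q||P) = 0.16038 + 0.07516 - 0.15616 = 0.07938 ≈ 0.0794 bits

These are NOT equal (difference: 0.0100 bits). KL divergence is asymmetric: D_KL(P||Q) ≠ D_KL(Q||P) in general.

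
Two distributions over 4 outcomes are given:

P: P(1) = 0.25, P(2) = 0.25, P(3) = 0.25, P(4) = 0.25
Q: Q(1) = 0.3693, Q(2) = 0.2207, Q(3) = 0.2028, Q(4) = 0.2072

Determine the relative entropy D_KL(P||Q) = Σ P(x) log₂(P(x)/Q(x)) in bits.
0.0474 bits

D_KL(P||Q) = Σ P(x) log₂(P(x)/Q(x))

Computing term by term:
  P(1)·log₂(P(1)/Q(1)) = 0.25·log₂(0.25/0.3693) = -0.14072
  P(2)·log₂(P(2)/Q(2)) = 0.25·log₂(0.25/0.2207) = 0.04496
  P(3)·log₂(P(3)/Q(3)) = 0.25·log₂(0.25/0.2028) = 0.07547
  P(4)·log₂(P(4)/Q(4)) = 0.25·log₂(0.25/0.2072) = 0.06773

D_KL(P||Q) = -0.14072 + 0.04496 + 0.07547 + 0.06773 = 0.04744 ≈ 0.0474 bits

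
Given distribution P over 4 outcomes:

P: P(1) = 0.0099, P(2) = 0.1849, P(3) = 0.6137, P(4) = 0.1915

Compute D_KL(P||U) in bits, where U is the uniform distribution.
0.5949 bits

U(i) = 1/4 for all i

D_KL(P||U) = Σ P(x) log₂(P(x) / (1/4))
           = Σ P(x) log₂(P(x)) + log₂(4)
           = log₂(4) - H(P)

H(P) = -Σ P(x) log₂(P(x)):
  -P(1)·log₂(P(1)) = -(0.0099)·log₂(0.0099) = 0.06592
  -P(2)·log₂(P(2)) = -(0.1849)·log₂(0.1849) = 0.45027
  -P(3)·log₂(P(3)) = -(0.6137)·log₂(0.6137) = 0.43229
  -P(4)·log₂(P(4)) = -(0.1915)·log₂(0.1915) = 0.45665
H(P) = 0.06592 + 0.45027 + 0.43229 + 0.45665 = 1.40513 bits

log₂(4) = 2.00000 bits

D_KL(P||U) = 2.00000 - 1.40513 = 0.59487 ≈ 0.5949 bits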